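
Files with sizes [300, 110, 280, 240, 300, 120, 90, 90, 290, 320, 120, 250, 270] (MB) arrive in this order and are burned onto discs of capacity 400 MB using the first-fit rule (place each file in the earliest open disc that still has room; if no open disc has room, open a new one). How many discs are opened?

8

  300 → disc 1 (new)  [load 300/400]
  110 → disc 2 (new)  [load 110/400]
  280 → disc 2  [load 390/400]
  240 → disc 3 (new)  [load 240/400]
  300 → disc 4 (new)  [load 300/400]
  120 → disc 3  [load 360/400]
  90 → disc 1  [load 390/400]
  90 → disc 4  [load 390/400]
  290 → disc 5 (new)  [load 290/400]
  320 → disc 6 (new)  [load 320/400]
  120 → disc 7 (new)  [load 120/400]
  250 → disc 7  [load 370/400]
  270 → disc 8 (new)  [load 270/400]
8 discs opened.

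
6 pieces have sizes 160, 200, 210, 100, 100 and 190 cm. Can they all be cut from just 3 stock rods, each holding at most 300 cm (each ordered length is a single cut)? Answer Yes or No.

No

Total = 960 cm; ⌈960/300⌉ = 4.
At least 4 stock rods are required, but only 3 are allowed.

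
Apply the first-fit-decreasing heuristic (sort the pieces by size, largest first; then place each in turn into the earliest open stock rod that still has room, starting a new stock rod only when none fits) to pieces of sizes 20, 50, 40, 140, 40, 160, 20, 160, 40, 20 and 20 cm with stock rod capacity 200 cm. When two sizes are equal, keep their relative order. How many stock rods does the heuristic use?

4

Sorted descending: 160, 160, 140, 50, 40, 40, 40, 20, 20, 20, 20.
  160 → stock rod 1 (new)  [load 160/200]
  160 → stock rod 2 (new)  [load 160/200]
  140 → stock rod 3 (new)  [load 140/200]
  50 → stock rod 3  [load 190/200]
  40 → stock rod 1  [load 200/200]
  40 → stock rod 2  [load 200/200]
  40 → stock rod 4 (new)  [load 40/200]
  20 → stock rod 4  [load 60/200]
  20 → stock rod 4  [load 80/200]
  20 → stock rod 4  [load 100/200]
  20 → stock rod 4  [load 120/200]
4 stock rods opened.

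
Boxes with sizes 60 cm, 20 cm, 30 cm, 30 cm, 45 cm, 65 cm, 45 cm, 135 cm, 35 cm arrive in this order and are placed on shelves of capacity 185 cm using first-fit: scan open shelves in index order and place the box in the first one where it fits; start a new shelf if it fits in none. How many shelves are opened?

  60 → shelf 1 (new)  [load 60/185]
  20 → shelf 1  [load 80/185]
  30 → shelf 1  [load 110/185]
  30 → shelf 1  [load 140/185]
  45 → shelf 1  [load 185/185]
  65 → shelf 2 (new)  [load 65/185]
  45 → shelf 2  [load 110/185]
  135 → shelf 3 (new)  [load 135/185]
  35 → shelf 2  [load 145/185]
3 shelves opened.

3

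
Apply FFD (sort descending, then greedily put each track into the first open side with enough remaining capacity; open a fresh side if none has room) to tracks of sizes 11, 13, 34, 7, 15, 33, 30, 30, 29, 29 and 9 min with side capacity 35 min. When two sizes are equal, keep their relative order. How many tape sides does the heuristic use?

Sorted descending: 34, 33, 30, 30, 29, 29, 15, 13, 11, 9, 7.
  34 → side 1 (new)  [load 34/35]
  33 → side 2 (new)  [load 33/35]
  30 → side 3 (new)  [load 30/35]
  30 → side 4 (new)  [load 30/35]
  29 → side 5 (new)  [load 29/35]
  29 → side 6 (new)  [load 29/35]
  15 → side 7 (new)  [load 15/35]
  13 → side 7  [load 28/35]
  11 → side 8 (new)  [load 11/35]
  9 → side 8  [load 20/35]
  7 → side 7  [load 35/35]
8 tape sides opened.

8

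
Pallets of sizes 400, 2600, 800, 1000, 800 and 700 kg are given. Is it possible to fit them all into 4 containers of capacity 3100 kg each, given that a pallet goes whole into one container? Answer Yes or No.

Yes

A valid assignment using 3 containers:
  container 1: 2600 + 400 = 3000
  container 2: 1000 + 800 + 800 = 2600
  container 3: 700 = 700
That uses only 3 ≤ 4, so 4 containers are enough.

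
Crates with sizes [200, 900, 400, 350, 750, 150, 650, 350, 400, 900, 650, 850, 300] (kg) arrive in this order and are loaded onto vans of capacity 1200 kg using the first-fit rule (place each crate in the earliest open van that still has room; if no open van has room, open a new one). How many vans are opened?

7

  200 → van 1 (new)  [load 200/1200]
  900 → van 1  [load 1100/1200]
  400 → van 2 (new)  [load 400/1200]
  350 → van 2  [load 750/1200]
  750 → van 3 (new)  [load 750/1200]
  150 → van 2  [load 900/1200]
  650 → van 4 (new)  [load 650/1200]
  350 → van 3  [load 1100/1200]
  400 → van 4  [load 1050/1200]
  900 → van 5 (new)  [load 900/1200]
  650 → van 6 (new)  [load 650/1200]
  850 → van 7 (new)  [load 850/1200]
  300 → van 2  [load 1200/1200]
7 vans opened.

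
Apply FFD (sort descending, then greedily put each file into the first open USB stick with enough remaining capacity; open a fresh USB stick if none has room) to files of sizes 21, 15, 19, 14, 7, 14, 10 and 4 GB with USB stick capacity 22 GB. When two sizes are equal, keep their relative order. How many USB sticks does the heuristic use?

6

Sorted descending: 21, 19, 15, 14, 14, 10, 7, 4.
  21 → USB stick 1 (new)  [load 21/22]
  19 → USB stick 2 (new)  [load 19/22]
  15 → USB stick 3 (new)  [load 15/22]
  14 → USB stick 4 (new)  [load 14/22]
  14 → USB stick 5 (new)  [load 14/22]
  10 → USB stick 6 (new)  [load 10/22]
  7 → USB stick 3  [load 22/22]
  4 → USB stick 4  [load 18/22]
6 USB sticks opened.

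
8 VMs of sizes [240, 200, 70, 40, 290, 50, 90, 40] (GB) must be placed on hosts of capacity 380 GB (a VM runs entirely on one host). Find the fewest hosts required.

3

Total = 290 + 240 + 200 + 90 + 70 + 50 + 40 + 40 = 1020 GB.
Lower bound: ⌈1020/380⌉ = 3 hosts.
A packing using 3 hosts:
  host 1: 290 + 90 = 380
  host 2: 240 + 70 + 50 = 360
  host 3: 200 + 40 + 40 = 280
This matches the lower bound, so 3 is optimal.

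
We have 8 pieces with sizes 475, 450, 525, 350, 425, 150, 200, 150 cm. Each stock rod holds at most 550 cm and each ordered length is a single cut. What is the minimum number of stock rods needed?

6

Total = 525 + 475 + 450 + 425 + 350 + 200 + 150 + 150 = 2725 cm.
Lower bound: ⌈2725/550⌉ = 5 stock rods.
A packing using 6 stock rods:
  stock rod 1: 525 = 525
  stock rod 2: 475 = 475
  stock rod 3: 450 = 450
  stock rod 4: 425 = 425
  stock rod 5: 350 + 200 = 550
  stock rod 6: 150 + 150 = 300
No arrangement into 5 stock rods stays within capacity, so 6 is optimal.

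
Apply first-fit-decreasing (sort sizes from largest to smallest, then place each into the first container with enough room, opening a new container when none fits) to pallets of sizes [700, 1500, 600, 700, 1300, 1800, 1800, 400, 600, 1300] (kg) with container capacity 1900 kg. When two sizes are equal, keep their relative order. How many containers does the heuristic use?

Sorted descending: 1800, 1800, 1500, 1300, 1300, 700, 700, 600, 600, 400.
  1800 → container 1 (new)  [load 1800/1900]
  1800 → container 2 (new)  [load 1800/1900]
  1500 → container 3 (new)  [load 1500/1900]
  1300 → container 4 (new)  [load 1300/1900]
  1300 → container 5 (new)  [load 1300/1900]
  700 → container 6 (new)  [load 700/1900]
  700 → container 6  [load 1400/1900]
  600 → container 4  [load 1900/1900]
  600 → container 5  [load 1900/1900]
  400 → container 3  [load 1900/1900]
6 containers opened.

6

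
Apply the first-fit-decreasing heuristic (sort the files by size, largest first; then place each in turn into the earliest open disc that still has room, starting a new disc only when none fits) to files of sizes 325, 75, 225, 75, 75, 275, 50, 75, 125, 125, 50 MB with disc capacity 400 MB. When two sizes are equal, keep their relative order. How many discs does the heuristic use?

4

Sorted descending: 325, 275, 225, 125, 125, 75, 75, 75, 75, 50, 50.
  325 → disc 1 (new)  [load 325/400]
  275 → disc 2 (new)  [load 275/400]
  225 → disc 3 (new)  [load 225/400]
  125 → disc 2  [load 400/400]
  125 → disc 3  [load 350/400]
  75 → disc 1  [load 400/400]
  75 → disc 4 (new)  [load 75/400]
  75 → disc 4  [load 150/400]
  75 → disc 4  [load 225/400]
  50 → disc 3  [load 400/400]
  50 → disc 4  [load 275/400]
4 discs opened.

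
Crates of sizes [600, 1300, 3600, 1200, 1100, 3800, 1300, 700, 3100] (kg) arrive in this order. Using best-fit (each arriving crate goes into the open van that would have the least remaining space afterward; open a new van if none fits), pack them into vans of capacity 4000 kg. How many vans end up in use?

5

  600 → van 1 (new)  [load 600/4000]
  1300 → van 1  [load 1900/4000]
  3600 → van 2 (new)  [load 3600/4000]
  1200 → van 1  [load 3100/4000]
  1100 → van 3 (new)  [load 1100/4000]
  3800 → van 4 (new)  [load 3800/4000]
  1300 → van 3  [load 2400/4000]
  700 → van 1  [load 3800/4000]
  3100 → van 5 (new)  [load 3100/4000]
5 vans opened.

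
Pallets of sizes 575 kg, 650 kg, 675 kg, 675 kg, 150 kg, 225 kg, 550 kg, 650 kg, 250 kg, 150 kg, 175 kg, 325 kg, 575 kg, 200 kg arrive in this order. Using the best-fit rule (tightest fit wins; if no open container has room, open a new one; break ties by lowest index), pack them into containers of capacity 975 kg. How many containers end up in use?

  575 → container 1 (new)  [load 575/975]
  650 → container 2 (new)  [load 650/975]
  675 → container 3 (new)  [load 675/975]
  675 → container 4 (new)  [load 675/975]
  150 → container 3  [load 825/975]
  225 → container 4  [load 900/975]
  550 → container 5 (new)  [load 550/975]
  650 → container 6 (new)  [load 650/975]
  250 → container 2  [load 900/975]
  150 → container 3  [load 975/975]
  175 → container 6  [load 825/975]
  325 → container 1  [load 900/975]
  575 → container 7 (new)  [load 575/975]
  200 → container 7  [load 775/975]
7 containers opened.

7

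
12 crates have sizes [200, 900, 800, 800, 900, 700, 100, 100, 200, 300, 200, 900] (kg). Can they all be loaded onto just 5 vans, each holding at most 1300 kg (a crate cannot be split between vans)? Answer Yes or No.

No

Total = 6100 kg; ⌈6100/1300⌉ = 5.
6 crates each exceed half the capacity and cannot share a van, forcing at least 6 vans.
At least 6 vans are required, but only 5 are allowed.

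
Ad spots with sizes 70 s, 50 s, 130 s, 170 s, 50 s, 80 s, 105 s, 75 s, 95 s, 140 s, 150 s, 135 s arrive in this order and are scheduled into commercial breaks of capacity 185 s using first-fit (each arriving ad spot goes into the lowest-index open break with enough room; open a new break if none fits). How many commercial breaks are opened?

  70 → break 1 (new)  [load 70/185]
  50 → break 1  [load 120/185]
  130 → break 2 (new)  [load 130/185]
  170 → break 3 (new)  [load 170/185]
  50 → break 1  [load 170/185]
  80 → break 4 (new)  [load 80/185]
  105 → break 4  [load 185/185]
  75 → break 5 (new)  [load 75/185]
  95 → break 5  [load 170/185]
  140 → break 6 (new)  [load 140/185]
  150 → break 7 (new)  [load 150/185]
  135 → break 8 (new)  [load 135/185]
8 commercial breaks opened.

8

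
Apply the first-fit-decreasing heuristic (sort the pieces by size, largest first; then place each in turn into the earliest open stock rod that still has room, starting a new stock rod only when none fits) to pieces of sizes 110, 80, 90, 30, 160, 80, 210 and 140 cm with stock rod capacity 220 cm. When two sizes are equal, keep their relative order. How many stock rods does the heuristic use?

5

Sorted descending: 210, 160, 140, 110, 90, 80, 80, 30.
  210 → stock rod 1 (new)  [load 210/220]
  160 → stock rod 2 (new)  [load 160/220]
  140 → stock rod 3 (new)  [load 140/220]
  110 → stock rod 4 (new)  [load 110/220]
  90 → stock rod 4  [load 200/220]
  80 → stock rod 3  [load 220/220]
  80 → stock rod 5 (new)  [load 80/220]
  30 → stock rod 2  [load 190/220]
5 stock rods opened.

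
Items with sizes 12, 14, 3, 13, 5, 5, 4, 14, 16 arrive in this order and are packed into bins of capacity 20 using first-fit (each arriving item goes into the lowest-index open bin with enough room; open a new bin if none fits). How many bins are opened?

5

  12 → bin 1 (new)  [load 12/20]
  14 → bin 2 (new)  [load 14/20]
  3 → bin 1  [load 15/20]
  13 → bin 3 (new)  [load 13/20]
  5 → bin 1  [load 20/20]
  5 → bin 2  [load 19/20]
  4 → bin 3  [load 17/20]
  14 → bin 4 (new)  [load 14/20]
  16 → bin 5 (new)  [load 16/20]
5 bins opened.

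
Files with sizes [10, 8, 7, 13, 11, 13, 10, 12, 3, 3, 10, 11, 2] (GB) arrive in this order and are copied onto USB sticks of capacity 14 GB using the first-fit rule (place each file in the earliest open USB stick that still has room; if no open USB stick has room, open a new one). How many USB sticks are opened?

  10 → USB stick 1 (new)  [load 10/14]
  8 → USB stick 2 (new)  [load 8/14]
  7 → USB stick 3 (new)  [load 7/14]
  13 → USB stick 4 (new)  [load 13/14]
  11 → USB stick 5 (new)  [load 11/14]
  13 → USB stick 6 (new)  [load 13/14]
  10 → USB stick 7 (new)  [load 10/14]
  12 → USB stick 8 (new)  [load 12/14]
  3 → USB stick 1  [load 13/14]
  3 → USB stick 2  [load 11/14]
  10 → USB stick 9 (new)  [load 10/14]
  11 → USB stick 10 (new)  [load 11/14]
  2 → USB stick 2  [load 13/14]
10 USB sticks opened.

10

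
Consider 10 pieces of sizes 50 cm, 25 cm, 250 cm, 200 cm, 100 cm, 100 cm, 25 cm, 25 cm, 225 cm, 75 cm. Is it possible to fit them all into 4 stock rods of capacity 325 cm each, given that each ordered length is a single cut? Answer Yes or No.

Yes

A valid assignment using 4 stock rods:
  stock rod 1: 250 + 75 = 325
  stock rod 2: 225 + 100 = 325
  stock rod 3: 200 + 100 + 25 = 325
  stock rod 4: 50 + 25 + 25 = 100
Every load is within 325 cm, so 4 stock rods suffice.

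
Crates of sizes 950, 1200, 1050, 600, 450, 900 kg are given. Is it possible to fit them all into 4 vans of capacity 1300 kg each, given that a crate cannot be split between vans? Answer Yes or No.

No

Total = 5150 kg; ⌈5150/1300⌉ = 4.
The bound of 4 does not rule out 4, but exhaustive search shows no assignment into 4 vans of capacity 1300 kg exists — the minimum is 5.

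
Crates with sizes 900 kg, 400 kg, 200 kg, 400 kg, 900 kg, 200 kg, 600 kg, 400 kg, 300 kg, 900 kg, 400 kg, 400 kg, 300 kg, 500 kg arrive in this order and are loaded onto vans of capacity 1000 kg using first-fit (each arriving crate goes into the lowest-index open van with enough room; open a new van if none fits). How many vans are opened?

8

  900 → van 1 (new)  [load 900/1000]
  400 → van 2 (new)  [load 400/1000]
  200 → van 2  [load 600/1000]
  400 → van 2  [load 1000/1000]
  900 → van 3 (new)  [load 900/1000]
  200 → van 4 (new)  [load 200/1000]
  600 → van 4  [load 800/1000]
  400 → van 5 (new)  [load 400/1000]
  300 → van 5  [load 700/1000]
  900 → van 6 (new)  [load 900/1000]
  400 → van 7 (new)  [load 400/1000]
  400 → van 7  [load 800/1000]
  300 → van 5  [load 1000/1000]
  500 → van 8 (new)  [load 500/1000]
8 vans opened.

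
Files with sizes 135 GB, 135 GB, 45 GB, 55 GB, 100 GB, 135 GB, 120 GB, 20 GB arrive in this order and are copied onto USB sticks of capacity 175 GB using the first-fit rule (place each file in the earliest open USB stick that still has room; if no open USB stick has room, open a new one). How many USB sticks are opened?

6

  135 → USB stick 1 (new)  [load 135/175]
  135 → USB stick 2 (new)  [load 135/175]
  45 → USB stick 3 (new)  [load 45/175]
  55 → USB stick 3  [load 100/175]
  100 → USB stick 4 (new)  [load 100/175]
  135 → USB stick 5 (new)  [load 135/175]
  120 → USB stick 6 (new)  [load 120/175]
  20 → USB stick 1  [load 155/175]
6 USB sticks opened.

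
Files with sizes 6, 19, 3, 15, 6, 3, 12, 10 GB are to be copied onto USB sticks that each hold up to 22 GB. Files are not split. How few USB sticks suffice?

Total = 19 + 15 + 12 + 10 + 6 + 6 + 3 + 3 = 74 GB.
Lower bound: ⌈74/22⌉ = 4 USB sticks.
A packing using 4 USB sticks:
  USB stick 1: 19 + 3 = 22
  USB stick 2: 15 + 6 = 21
  USB stick 3: 12 + 10 = 22
  USB stick 4: 6 + 3 = 9
This matches the lower bound, so 4 is optimal.

4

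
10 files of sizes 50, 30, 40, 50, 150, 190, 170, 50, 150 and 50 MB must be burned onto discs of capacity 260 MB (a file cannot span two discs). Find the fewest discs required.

Total = 190 + 170 + 150 + 150 + 50 + 50 + 50 + 50 + 40 + 30 = 930 MB.
Lower bound: ⌈930/260⌉ = 4 discs.
A packing using 4 discs:
  disc 1: 190 + 50 = 240
  disc 2: 170 + 50 + 40 = 260
  disc 3: 150 + 50 + 50 = 250
  disc 4: 150 + 30 = 180
This matches the lower bound, so 4 is optimal.

4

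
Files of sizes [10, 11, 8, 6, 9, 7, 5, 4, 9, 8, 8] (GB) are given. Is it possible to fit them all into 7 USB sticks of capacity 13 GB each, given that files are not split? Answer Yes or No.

Total = 85 GB; ⌈85/13⌉ = 7.
8 files each exceed half the capacity and cannot share a USB stick, forcing at least 8 USB sticks.
At least 8 USB sticks are required, but only 7 are allowed.

No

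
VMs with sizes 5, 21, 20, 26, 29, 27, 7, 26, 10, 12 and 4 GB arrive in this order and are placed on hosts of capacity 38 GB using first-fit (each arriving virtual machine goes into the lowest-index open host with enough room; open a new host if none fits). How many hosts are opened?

6

  5 → host 1 (new)  [load 5/38]
  21 → host 1  [load 26/38]
  20 → host 2 (new)  [load 20/38]
  26 → host 3 (new)  [load 26/38]
  29 → host 4 (new)  [load 29/38]
  27 → host 5 (new)  [load 27/38]
  7 → host 1  [load 33/38]
  26 → host 6 (new)  [load 26/38]
  10 → host 2  [load 30/38]
  12 → host 3  [load 38/38]
  4 → host 1  [load 37/38]
6 hosts opened.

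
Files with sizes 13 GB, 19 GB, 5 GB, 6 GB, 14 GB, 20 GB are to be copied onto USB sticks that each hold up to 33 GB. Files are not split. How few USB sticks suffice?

Total = 20 + 19 + 14 + 13 + 6 + 5 = 77 GB.
Lower bound: ⌈77/33⌉ = 3 USB sticks.
A packing using 3 USB sticks:
  USB stick 1: 20 + 13 = 33
  USB stick 2: 19 + 14 = 33
  USB stick 3: 6 + 5 = 11
This matches the lower bound, so 3 is optimal.

3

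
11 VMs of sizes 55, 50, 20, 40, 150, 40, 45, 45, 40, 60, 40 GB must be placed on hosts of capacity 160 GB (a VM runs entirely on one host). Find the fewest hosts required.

4

Total = 150 + 60 + 55 + 50 + 45 + 45 + 40 + 40 + 40 + 40 + 20 = 585 GB.
Lower bound: ⌈585/160⌉ = 4 hosts.
A packing using 4 hosts:
  host 1: 150 = 150
  host 2: 60 + 55 + 45 = 160
  host 3: 50 + 45 + 40 + 20 = 155
  host 4: 40 + 40 + 40 = 120
This matches the lower bound, so 4 is optimal.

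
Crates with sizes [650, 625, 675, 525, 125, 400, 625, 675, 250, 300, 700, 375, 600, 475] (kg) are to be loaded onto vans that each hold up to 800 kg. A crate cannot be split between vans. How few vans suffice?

Total = 700 + 675 + 675 + 650 + 625 + 625 + 600 + 525 + 475 + 400 + 375 + 300 + 250 + 125 = 7000 kg.
Lower bound: ⌈7000/800⌉ = 9 vans.
A packing using 10 vans:
  van 1: 700 = 700
  van 2: 675 + 125 = 800
  van 3: 675 = 675
  van 4: 650 = 650
  van 5: 625 = 625
  van 6: 625 = 625
  van 7: 600 = 600
  van 8: 525 + 250 = 775
  van 9: 475 + 300 = 775
  van 10: 400 + 375 = 775
No arrangement into 9 vans stays within capacity, so 10 is optimal.

10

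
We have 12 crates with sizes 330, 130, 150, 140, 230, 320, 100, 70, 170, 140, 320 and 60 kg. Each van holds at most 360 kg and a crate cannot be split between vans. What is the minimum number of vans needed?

7

Total = 330 + 320 + 320 + 230 + 170 + 150 + 140 + 140 + 130 + 100 + 70 + 60 = 2160 kg.
Lower bound: ⌈2160/360⌉ = 6 vans.
A packing using 7 vans:
  van 1: 330 = 330
  van 2: 320 = 320
  van 3: 320 = 320
  van 4: 230 + 130 = 360
  van 5: 170 + 150 = 320
  van 6: 140 + 140 + 70 = 350
  van 7: 100 + 60 = 160
No arrangement into 6 vans stays within capacity, so 7 is optimal.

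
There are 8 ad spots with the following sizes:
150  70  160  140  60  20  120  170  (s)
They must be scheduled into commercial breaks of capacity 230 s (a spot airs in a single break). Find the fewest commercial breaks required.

Total = 170 + 160 + 150 + 140 + 120 + 70 + 60 + 20 = 890 s.
Lower bound: ⌈890/230⌉ = 4 commercial breaks.
Also, 5 ad spots each exceed 115 s, and no two of those can share a break, so at least 5 commercial breaks are needed.
A packing using 5 commercial breaks:
  break 1: 170 + 60 = 230
  break 2: 160 + 70 = 230
  break 3: 150 + 20 = 170
  break 4: 140 = 140
  break 5: 120 = 120
This matches the lower bound, so 5 is optimal.

5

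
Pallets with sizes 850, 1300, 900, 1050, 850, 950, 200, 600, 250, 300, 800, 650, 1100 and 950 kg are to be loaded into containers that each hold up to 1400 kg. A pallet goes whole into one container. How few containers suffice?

10

Total = 1300 + 1100 + 1050 + 950 + 950 + 900 + 850 + 850 + 800 + 650 + 600 + 300 + 250 + 200 = 10750 kg.
Lower bound: ⌈10750/1400⌉ = 8 containers.
Also, 9 pallets each exceed 700 kg, and no two of those can share a container, so at least 9 containers are needed.
A packing using 10 containers:
  container 1: 1300 = 1300
  container 2: 1100 + 300 = 1400
  container 3: 1050 + 250 = 1300
  container 4: 950 + 200 = 1150
  container 5: 950 = 950
  container 6: 900 = 900
  container 7: 850 = 850
  container 8: 850 = 850
  container 9: 800 + 600 = 1400
  container 10: 650 = 650
No arrangement into 9 containers stays within capacity, so 10 is optimal.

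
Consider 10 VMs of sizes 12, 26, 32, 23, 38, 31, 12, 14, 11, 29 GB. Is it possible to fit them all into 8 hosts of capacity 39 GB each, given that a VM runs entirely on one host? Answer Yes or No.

A valid assignment using 7 hosts:
  host 1: 38 = 38
  host 2: 32 = 32
  host 3: 31 = 31
  host 4: 29 = 29
  host 5: 26 + 12 = 38
  host 6: 23 + 14 = 37
  host 7: 12 + 11 = 23
That uses only 7 ≤ 8, so 8 hosts are enough.

Yes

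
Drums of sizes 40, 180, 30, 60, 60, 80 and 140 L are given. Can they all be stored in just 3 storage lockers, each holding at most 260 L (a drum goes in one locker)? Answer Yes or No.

Yes

A valid assignment using 3 storage lockers:
  locker 1: 180 + 80 = 260
  locker 2: 140 + 60 + 60 = 260
  locker 3: 40 + 30 = 70
Every load is within 260 L, so 3 storage lockers suffice.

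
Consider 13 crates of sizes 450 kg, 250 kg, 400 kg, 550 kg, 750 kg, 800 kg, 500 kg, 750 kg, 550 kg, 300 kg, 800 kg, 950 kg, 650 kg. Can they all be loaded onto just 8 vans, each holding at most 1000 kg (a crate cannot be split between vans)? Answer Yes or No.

Total = 7700 kg; ⌈7700/1000⌉ = 8.
The bound of 8 does not rule out 8, but exhaustive search shows no assignment into 8 vans of capacity 1000 kg exists — the minimum is 9.

No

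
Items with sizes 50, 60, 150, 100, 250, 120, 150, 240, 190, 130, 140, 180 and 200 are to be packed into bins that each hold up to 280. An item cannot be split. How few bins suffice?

Total = 250 + 240 + 200 + 190 + 180 + 150 + 150 + 140 + 130 + 120 + 100 + 60 + 50 = 1960.
Lower bound: ⌈1960/280⌉ = 7 bins.
A packing using 8 bins:
  bin 1: 250 = 250
  bin 2: 240 = 240
  bin 3: 200 + 60 = 260
  bin 4: 190 + 50 = 240
  bin 5: 180 + 100 = 280
  bin 6: 150 + 130 = 280
  bin 7: 150 + 120 = 270
  bin 8: 140 = 140
No arrangement into 7 bins stays within capacity, so 8 is optimal.

8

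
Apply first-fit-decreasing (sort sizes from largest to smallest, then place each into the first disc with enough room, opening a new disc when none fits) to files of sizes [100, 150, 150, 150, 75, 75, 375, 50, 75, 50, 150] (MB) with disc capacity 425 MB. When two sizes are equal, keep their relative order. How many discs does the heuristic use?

Sorted descending: 375, 150, 150, 150, 150, 100, 75, 75, 75, 50, 50.
  375 → disc 1 (new)  [load 375/425]
  150 → disc 2 (new)  [load 150/425]
  150 → disc 2  [load 300/425]
  150 → disc 3 (new)  [load 150/425]
  150 → disc 3  [load 300/425]
  100 → disc 2  [load 400/425]
  75 → disc 3  [load 375/425]
  75 → disc 4 (new)  [load 75/425]
  75 → disc 4  [load 150/425]
  50 → disc 1  [load 425/425]
  50 → disc 3  [load 425/425]
4 discs opened.

4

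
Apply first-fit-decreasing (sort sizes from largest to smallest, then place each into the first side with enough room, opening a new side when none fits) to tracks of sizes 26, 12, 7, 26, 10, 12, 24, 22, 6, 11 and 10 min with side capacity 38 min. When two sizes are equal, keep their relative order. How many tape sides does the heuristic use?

5

Sorted descending: 26, 26, 24, 22, 12, 12, 11, 10, 10, 7, 6.
  26 → side 1 (new)  [load 26/38]
  26 → side 2 (new)  [load 26/38]
  24 → side 3 (new)  [load 24/38]
  22 → side 4 (new)  [load 22/38]
  12 → side 1  [load 38/38]
  12 → side 2  [load 38/38]
  11 → side 3  [load 35/38]
  10 → side 4  [load 32/38]
  10 → side 5 (new)  [load 10/38]
  7 → side 5  [load 17/38]
  6 → side 4  [load 38/38]
5 tape sides opened.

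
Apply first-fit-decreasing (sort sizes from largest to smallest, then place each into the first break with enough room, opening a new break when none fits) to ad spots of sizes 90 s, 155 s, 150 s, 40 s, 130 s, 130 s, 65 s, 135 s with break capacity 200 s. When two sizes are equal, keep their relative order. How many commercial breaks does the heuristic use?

Sorted descending: 155, 150, 135, 130, 130, 90, 65, 40.
  155 → break 1 (new)  [load 155/200]
  150 → break 2 (new)  [load 150/200]
  135 → break 3 (new)  [load 135/200]
  130 → break 4 (new)  [load 130/200]
  130 → break 5 (new)  [load 130/200]
  90 → break 6 (new)  [load 90/200]
  65 → break 3  [load 200/200]
  40 → break 1  [load 195/200]
6 commercial breaks opened.

6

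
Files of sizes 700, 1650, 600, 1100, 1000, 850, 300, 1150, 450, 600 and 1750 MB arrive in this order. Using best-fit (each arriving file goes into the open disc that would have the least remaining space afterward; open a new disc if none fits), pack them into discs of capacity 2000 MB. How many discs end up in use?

6

  700 → disc 1 (new)  [load 700/2000]
  1650 → disc 2 (new)  [load 1650/2000]
  600 → disc 1  [load 1300/2000]
  1100 → disc 3 (new)  [load 1100/2000]
  1000 → disc 4 (new)  [load 1000/2000]
  850 → disc 3  [load 1950/2000]
  300 → disc 2  [load 1950/2000]
  1150 → disc 5 (new)  [load 1150/2000]
  450 → disc 1  [load 1750/2000]
  600 → disc 5  [load 1750/2000]
  1750 → disc 6 (new)  [load 1750/2000]
6 discs opened.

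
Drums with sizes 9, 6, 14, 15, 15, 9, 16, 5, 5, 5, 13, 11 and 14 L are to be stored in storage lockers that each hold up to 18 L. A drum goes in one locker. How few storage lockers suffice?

Total = 16 + 15 + 15 + 14 + 14 + 13 + 11 + 9 + 9 + 6 + 5 + 5 + 5 = 137 L.
Lower bound: ⌈137/18⌉ = 8 storage lockers.
A packing using 9 storage lockers:
  locker 1: 16 = 16
  locker 2: 15 = 15
  locker 3: 15 = 15
  locker 4: 14 = 14
  locker 5: 14 = 14
  locker 6: 13 + 5 = 18
  locker 7: 11 + 6 = 17
  locker 8: 9 + 9 = 18
  locker 9: 5 + 5 = 10
No arrangement into 8 storage lockers stays within capacity, so 9 is optimal.

9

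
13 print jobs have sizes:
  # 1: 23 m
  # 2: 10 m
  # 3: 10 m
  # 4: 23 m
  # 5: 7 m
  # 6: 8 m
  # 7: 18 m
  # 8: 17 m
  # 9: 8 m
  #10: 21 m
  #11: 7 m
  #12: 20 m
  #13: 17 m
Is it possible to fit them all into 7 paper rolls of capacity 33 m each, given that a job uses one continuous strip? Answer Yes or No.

A valid assignment using 7 paper rolls:
  roll 1: 23 + 10 = 33
  roll 2: 23 + 10 = 33
  roll 3: 21 + 8 = 29
  roll 4: 20 + 8 = 28
  roll 5: 18 + 7 + 7 = 32
  roll 6: 17 = 17
  roll 7: 17 = 17
Every load is within 33 m, so 7 paper rolls suffice.

Yes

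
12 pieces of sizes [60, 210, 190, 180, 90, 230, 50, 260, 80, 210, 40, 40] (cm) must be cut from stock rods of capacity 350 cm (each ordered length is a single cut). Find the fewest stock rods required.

6

Total = 260 + 230 + 210 + 210 + 190 + 180 + 90 + 80 + 60 + 50 + 40 + 40 = 1640 cm.
Lower bound: ⌈1640/350⌉ = 5 stock rods.
Also, 6 pieces each exceed 175 cm, and no two of those can share a stock rod, so at least 6 stock rods are needed.
A packing using 6 stock rods:
  stock rod 1: 260 + 90 = 350
  stock rod 2: 230 + 80 + 40 = 350
  stock rod 3: 210 + 60 + 50 = 320
  stock rod 4: 210 + 40 = 250
  stock rod 5: 190 = 190
  stock rod 6: 180 = 180
This matches the lower bound, so 6 is optimal.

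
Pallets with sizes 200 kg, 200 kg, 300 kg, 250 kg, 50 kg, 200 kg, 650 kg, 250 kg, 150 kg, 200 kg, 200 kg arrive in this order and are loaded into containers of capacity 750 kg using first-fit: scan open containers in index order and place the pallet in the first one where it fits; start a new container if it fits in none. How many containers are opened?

  200 → container 1 (new)  [load 200/750]
  200 → container 1  [load 400/750]
  300 → container 1  [load 700/750]
  250 → container 2 (new)  [load 250/750]
  50 → container 1  [load 750/750]
  200 → container 2  [load 450/750]
  650 → container 3 (new)  [load 650/750]
  250 → container 2  [load 700/750]
  150 → container 4 (new)  [load 150/750]
  200 → container 4  [load 350/750]
  200 → container 4  [load 550/750]
4 containers opened.

4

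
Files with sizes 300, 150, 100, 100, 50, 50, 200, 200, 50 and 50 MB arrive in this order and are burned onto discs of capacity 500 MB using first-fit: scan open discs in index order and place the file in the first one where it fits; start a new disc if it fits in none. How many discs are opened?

3

  300 → disc 1 (new)  [load 300/500]
  150 → disc 1  [load 450/500]
  100 → disc 2 (new)  [load 100/500]
  100 → disc 2  [load 200/500]
  50 → disc 1  [load 500/500]
  50 → disc 2  [load 250/500]
  200 → disc 2  [load 450/500]
  200 → disc 3 (new)  [load 200/500]
  50 → disc 2  [load 500/500]
  50 → disc 3  [load 250/500]
3 discs opened.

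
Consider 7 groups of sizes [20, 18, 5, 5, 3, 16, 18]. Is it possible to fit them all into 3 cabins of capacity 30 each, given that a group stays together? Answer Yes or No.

No

Total = 85; ⌈85/30⌉ = 3.
4 groups each exceed half the capacity and cannot share a cabin, forcing at least 4 cabins.
At least 4 cabins are required, but only 3 are allowed.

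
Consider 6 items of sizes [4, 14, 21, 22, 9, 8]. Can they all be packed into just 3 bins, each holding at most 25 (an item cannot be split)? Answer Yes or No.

No

Total = 78; ⌈78/25⌉ = 4.
At least 4 bins are required, but only 3 are allowed.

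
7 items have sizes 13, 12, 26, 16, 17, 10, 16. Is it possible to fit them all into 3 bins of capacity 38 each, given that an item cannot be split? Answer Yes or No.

Total = 110; ⌈110/38⌉ = 3.
The bound of 3 does not rule out 3, but exhaustive search shows no assignment into 3 bins of capacity 38 exists — the minimum is 4.

No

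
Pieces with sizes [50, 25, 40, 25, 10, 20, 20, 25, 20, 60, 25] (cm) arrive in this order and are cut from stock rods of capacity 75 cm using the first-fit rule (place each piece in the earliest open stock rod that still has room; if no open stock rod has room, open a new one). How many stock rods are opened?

  50 → stock rod 1 (new)  [load 50/75]
  25 → stock rod 1  [load 75/75]
  40 → stock rod 2 (new)  [load 40/75]
  25 → stock rod 2  [load 65/75]
  10 → stock rod 2  [load 75/75]
  20 → stock rod 3 (new)  [load 20/75]
  20 → stock rod 3  [load 40/75]
  25 → stock rod 3  [load 65/75]
  20 → stock rod 4 (new)  [load 20/75]
  60 → stock rod 5 (new)  [load 60/75]
  25 → stock rod 4  [load 45/75]
5 stock rods opened.

5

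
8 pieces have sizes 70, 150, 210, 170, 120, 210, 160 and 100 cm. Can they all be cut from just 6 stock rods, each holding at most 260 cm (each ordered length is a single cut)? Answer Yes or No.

Yes

A valid assignment using 6 stock rods:
  stock rod 1: 210 = 210
  stock rod 2: 210 = 210
  stock rod 3: 170 + 70 = 240
  stock rod 4: 160 + 100 = 260
  stock rod 5: 150 = 150
  stock rod 6: 120 = 120
Every load is within 260 cm, so 6 stock rods suffice.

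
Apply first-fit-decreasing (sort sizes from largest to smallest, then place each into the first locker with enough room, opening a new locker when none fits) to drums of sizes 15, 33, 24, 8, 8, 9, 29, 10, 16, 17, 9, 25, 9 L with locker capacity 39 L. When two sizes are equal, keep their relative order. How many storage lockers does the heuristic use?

Sorted descending: 33, 29, 25, 24, 17, 16, 15, 10, 9, 9, 9, 8, 8.
  33 → locker 1 (new)  [load 33/39]
  29 → locker 2 (new)  [load 29/39]
  25 → locker 3 (new)  [load 25/39]
  24 → locker 4 (new)  [load 24/39]
  17 → locker 5 (new)  [load 17/39]
  16 → locker 5  [load 33/39]
  15 → locker 4  [load 39/39]
  10 → locker 2  [load 39/39]
  9 → locker 3  [load 34/39]
  9 → locker 6 (new)  [load 9/39]
  9 → locker 6  [load 18/39]
  8 → locker 6  [load 26/39]
  8 → locker 6  [load 34/39]
6 storage lockers opened.

6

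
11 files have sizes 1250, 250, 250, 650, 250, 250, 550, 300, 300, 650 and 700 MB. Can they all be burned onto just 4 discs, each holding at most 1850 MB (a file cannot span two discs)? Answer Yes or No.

A valid assignment using 3 discs:
  disc 1: 1250 + 550 = 1800
  disc 2: 700 + 650 + 250 + 250 = 1850
  disc 3: 650 + 300 + 300 + 250 + 250 = 1750
That uses only 3 ≤ 4, so 4 discs are enough.

Yes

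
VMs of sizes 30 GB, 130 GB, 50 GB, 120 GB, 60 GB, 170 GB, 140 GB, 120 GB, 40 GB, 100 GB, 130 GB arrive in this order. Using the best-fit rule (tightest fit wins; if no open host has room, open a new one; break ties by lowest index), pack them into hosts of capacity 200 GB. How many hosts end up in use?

  30 → host 1 (new)  [load 30/200]
  130 → host 1  [load 160/200]
  50 → host 2 (new)  [load 50/200]
  120 → host 2  [load 170/200]
  60 → host 3 (new)  [load 60/200]
  170 → host 4 (new)  [load 170/200]
  140 → host 3  [load 200/200]
  120 → host 5 (new)  [load 120/200]
  40 → host 1  [load 200/200]
  100 → host 6 (new)  [load 100/200]
  130 → host 7 (new)  [load 130/200]
7 hosts opened.

7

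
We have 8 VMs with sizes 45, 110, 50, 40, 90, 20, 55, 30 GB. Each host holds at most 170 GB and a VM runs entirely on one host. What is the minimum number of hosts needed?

Total = 110 + 90 + 55 + 50 + 45 + 40 + 30 + 20 = 440 GB.
Lower bound: ⌈440/170⌉ = 3 hosts.
A packing using 3 hosts:
  host 1: 110 + 55 = 165
  host 2: 90 + 50 + 30 = 170
  host 3: 45 + 40 + 20 = 105
This matches the lower bound, so 3 is optimal.

3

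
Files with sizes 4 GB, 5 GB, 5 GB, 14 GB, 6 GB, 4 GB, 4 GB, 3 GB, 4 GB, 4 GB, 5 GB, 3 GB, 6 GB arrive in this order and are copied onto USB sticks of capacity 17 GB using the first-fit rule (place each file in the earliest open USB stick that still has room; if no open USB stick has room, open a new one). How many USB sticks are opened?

  4 → USB stick 1 (new)  [load 4/17]
  5 → USB stick 1  [load 9/17]
  5 → USB stick 1  [load 14/17]
  14 → USB stick 2 (new)  [load 14/17]
  6 → USB stick 3 (new)  [load 6/17]
  4 → USB stick 3  [load 10/17]
  4 → USB stick 3  [load 14/17]
  3 → USB stick 1  [load 17/17]
  4 → USB stick 4 (new)  [load 4/17]
  4 → USB stick 4  [load 8/17]
  5 → USB stick 4  [load 13/17]
  3 → USB stick 2  [load 17/17]
  6 → USB stick 5 (new)  [load 6/17]
5 USB sticks opened.

5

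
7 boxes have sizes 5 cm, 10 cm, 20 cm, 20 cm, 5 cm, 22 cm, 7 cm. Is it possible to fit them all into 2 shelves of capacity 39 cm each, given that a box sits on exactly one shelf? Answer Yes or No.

Total = 89 cm; ⌈89/39⌉ = 3.
At least 3 shelves are required, but only 2 are allowed.

No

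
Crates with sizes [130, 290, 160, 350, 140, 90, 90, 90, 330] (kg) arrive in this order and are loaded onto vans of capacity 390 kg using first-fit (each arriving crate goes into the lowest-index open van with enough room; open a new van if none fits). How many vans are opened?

5

  130 → van 1 (new)  [load 130/390]
  290 → van 2 (new)  [load 290/390]
  160 → van 1  [load 290/390]
  350 → van 3 (new)  [load 350/390]
  140 → van 4 (new)  [load 140/390]
  90 → van 1  [load 380/390]
  90 → van 2  [load 380/390]
  90 → van 4  [load 230/390]
  330 → van 5 (new)  [load 330/390]
5 vans opened.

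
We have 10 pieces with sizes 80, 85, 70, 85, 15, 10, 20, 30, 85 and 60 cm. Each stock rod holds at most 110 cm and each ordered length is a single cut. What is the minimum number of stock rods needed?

6

Total = 85 + 85 + 85 + 80 + 70 + 60 + 30 + 20 + 15 + 10 = 540 cm.
Lower bound: ⌈540/110⌉ = 5 stock rods.
Also, 6 pieces each exceed 55 cm, and no two of those can share a stock rod, so at least 6 stock rods are needed.
A packing using 6 stock rods:
  stock rod 1: 85 + 20 = 105
  stock rod 2: 85 + 15 + 10 = 110
  stock rod 3: 85 = 85
  stock rod 4: 80 + 30 = 110
  stock rod 5: 70 = 70
  stock rod 6: 60 = 60
This matches the lower bound, so 6 is optimal.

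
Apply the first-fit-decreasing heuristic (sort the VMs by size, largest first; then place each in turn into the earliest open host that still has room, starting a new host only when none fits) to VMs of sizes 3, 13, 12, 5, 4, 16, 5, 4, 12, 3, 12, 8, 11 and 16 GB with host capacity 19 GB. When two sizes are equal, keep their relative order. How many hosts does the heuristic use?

Sorted descending: 16, 16, 13, 12, 12, 12, 11, 8, 5, 5, 4, 4, 3, 3.
  16 → host 1 (new)  [load 16/19]
  16 → host 2 (new)  [load 16/19]
  13 → host 3 (new)  [load 13/19]
  12 → host 4 (new)  [load 12/19]
  12 → host 5 (new)  [load 12/19]
  12 → host 6 (new)  [load 12/19]
  11 → host 7 (new)  [load 11/19]
  8 → host 7  [load 19/19]
  5 → host 3  [load 18/19]
  5 → host 4  [load 17/19]
  4 → host 5  [load 16/19]
  4 → host 6  [load 16/19]
  3 → host 1  [load 19/19]
  3 → host 2  [load 19/19]
7 hosts opened.

7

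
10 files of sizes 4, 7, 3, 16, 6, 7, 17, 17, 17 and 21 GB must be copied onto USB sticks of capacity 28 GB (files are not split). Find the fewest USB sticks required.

5

Total = 21 + 17 + 17 + 17 + 16 + 7 + 7 + 6 + 4 + 3 = 115 GB.
Lower bound: ⌈115/28⌉ = 5 USB sticks.
A packing using 5 USB sticks:
  USB stick 1: 21 + 7 = 28
  USB stick 2: 17 + 7 + 4 = 28
  USB stick 3: 17 + 6 + 3 = 26
  USB stick 4: 17 = 17
  USB stick 5: 16 = 16
This matches the lower bound, so 5 is optimal.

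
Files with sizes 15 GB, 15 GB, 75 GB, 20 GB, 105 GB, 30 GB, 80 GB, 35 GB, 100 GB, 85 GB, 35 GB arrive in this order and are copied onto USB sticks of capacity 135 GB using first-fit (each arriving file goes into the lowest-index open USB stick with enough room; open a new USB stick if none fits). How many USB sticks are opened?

  15 → USB stick 1 (new)  [load 15/135]
  15 → USB stick 1  [load 30/135]
  75 → USB stick 1  [load 105/135]
  20 → USB stick 1  [load 125/135]
  105 → USB stick 2 (new)  [load 105/135]
  30 → USB stick 2  [load 135/135]
  80 → USB stick 3 (new)  [load 80/135]
  35 → USB stick 3  [load 115/135]
  100 → USB stick 4 (new)  [load 100/135]
  85 → USB stick 5 (new)  [load 85/135]
  35 → USB stick 4  [load 135/135]
5 USB sticks opened.

5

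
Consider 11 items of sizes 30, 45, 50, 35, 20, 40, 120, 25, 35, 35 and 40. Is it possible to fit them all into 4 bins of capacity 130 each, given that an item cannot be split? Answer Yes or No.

A valid assignment using 4 bins:
  bin 1: 120 = 120
  bin 2: 50 + 45 + 35 = 130
  bin 3: 40 + 40 + 35 = 115
  bin 4: 35 + 30 + 25 + 20 = 110
Every load is within 130, so 4 bins suffice.

Yes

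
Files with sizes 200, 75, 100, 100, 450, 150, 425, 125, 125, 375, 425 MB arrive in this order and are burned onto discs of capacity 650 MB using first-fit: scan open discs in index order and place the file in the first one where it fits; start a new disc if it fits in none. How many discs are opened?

  200 → disc 1 (new)  [load 200/650]
  75 → disc 1  [load 275/650]
  100 → disc 1  [load 375/650]
  100 → disc 1  [load 475/650]
  450 → disc 2 (new)  [load 450/650]
  150 → disc 1  [load 625/650]
  425 → disc 3 (new)  [load 425/650]
  125 → disc 2  [load 575/650]
  125 → disc 3  [load 550/650]
  375 → disc 4 (new)  [load 375/650]
  425 → disc 5 (new)  [load 425/650]
5 discs opened.

5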